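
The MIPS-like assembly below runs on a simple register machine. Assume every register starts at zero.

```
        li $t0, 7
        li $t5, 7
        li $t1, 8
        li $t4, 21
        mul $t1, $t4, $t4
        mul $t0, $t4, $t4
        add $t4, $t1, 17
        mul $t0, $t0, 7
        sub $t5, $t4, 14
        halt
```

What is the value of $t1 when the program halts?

441

after li $t0, 7: $t0=7
after li $t5, 7: $t5=7
after li $t1, 8: $t1=8
after li $t4, 21: $t4=21
after mul $t1, $t4, $t4: $t1=21*21=441
after mul $t0, $t4, $t4: $t0=21*21=441
after add $t4, $t1, 17: $t4=441+17=458
after mul $t0, $t0, 7: $t0=441*7=3087
after sub $t5, $t4, 14: $t5=458-14=444
halt.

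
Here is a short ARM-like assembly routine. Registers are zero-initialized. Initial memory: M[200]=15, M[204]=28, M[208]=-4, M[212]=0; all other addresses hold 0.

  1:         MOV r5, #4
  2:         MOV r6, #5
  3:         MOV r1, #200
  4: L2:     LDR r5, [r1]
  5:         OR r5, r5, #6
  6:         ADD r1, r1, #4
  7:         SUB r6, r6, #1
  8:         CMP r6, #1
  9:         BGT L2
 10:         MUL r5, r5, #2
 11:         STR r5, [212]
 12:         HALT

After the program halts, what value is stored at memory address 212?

12

after MOV r5, #4: r5=4
after MOV r6, #5: r6=5
after MOV r1, #200: r1=200
after LDR r5, [r1]: r5=M[200]=15
after OR r5, r5, #6: r5=15|6=15
after ADD r1, r1, #4: r1=200+4=204
after SUB r6, r6, #1: r6=5-1=4
CMP r6, #1  (cmp 4,1)
BGT L2: taken
after LDR r5, [r1]: r5=M[204]=28
after OR r5, r5, #6: r5=28|6=30
after ADD r1, r1, #4: r1=204+4=208
after SUB r6, r6, #1: r6=4-1=3
CMP r6, #1  (cmp 3,1)
BGT L2: taken
after LDR r5, [r1]: r5=M[208]=-4
after OR r5, r5, #6: r5=(-4)|6=-2
after ADD r1, r1, #4: r1=208+4=212
after SUB r6, r6, #1: r6=3-1=2
CMP r6, #1  (cmp 2,1)
BGT L2: taken
after LDR r5, [r1]: r5=M[212]=0
after OR r5, r5, #6: r5=0|6=6
after ADD r1, r1, #4: r1=212+4=216
after SUB r6, r6, #1: r6=2-1=1
CMP r6, #1  (cmp 1,1)
BGT L2: not taken
after MUL r5, r5, #2: r5=6*2=12
STR r5, [212] → M[212]=12
halt.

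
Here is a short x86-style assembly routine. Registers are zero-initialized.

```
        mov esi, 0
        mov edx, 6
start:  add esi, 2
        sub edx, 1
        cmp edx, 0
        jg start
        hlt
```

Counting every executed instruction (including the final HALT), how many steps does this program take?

27

mov esi, 0 → esi=0
mov edx, 6 → edx=6
add esi, 2 → esi=0+2=2
sub edx, 1 → edx=6-1=5
cmp edx, 0  (cmp 5,0)
jg start: taken
add esi, 2 → esi=2+2=4
sub edx, 1 → edx=5-1=4
cmp edx, 0  (cmp 4,0)
jg start: taken
add esi, 2 → esi=4+2=6
sub edx, 1 → edx=4-1=3
cmp edx, 0  (cmp 3,0)
jg start: taken
add esi, 2 → esi=6+2=8
sub edx, 1 → edx=3-1=2
cmp edx, 0  (cmp 2,0)
jg start: taken
add esi, 2 → esi=8+2=10
sub edx, 1 → edx=2-1=1
cmp edx, 0  (cmp 1,0)
jg start: taken
add esi, 2 → esi=10+2=12
sub edx, 1 → edx=1-1=0
cmp edx, 0  (cmp 0,0)
jg start: not taken
halt.
Total executed instructions: 27.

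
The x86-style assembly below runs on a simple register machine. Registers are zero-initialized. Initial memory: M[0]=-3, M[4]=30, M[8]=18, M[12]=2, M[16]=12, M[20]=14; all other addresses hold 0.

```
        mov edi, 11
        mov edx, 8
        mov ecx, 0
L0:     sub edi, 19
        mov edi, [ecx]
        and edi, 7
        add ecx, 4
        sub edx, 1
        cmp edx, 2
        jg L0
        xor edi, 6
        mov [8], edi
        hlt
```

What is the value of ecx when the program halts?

mov edi, 11 → edi=11
mov edx, 8 → edx=8
mov ecx, 0 → ecx=0
sub edi, 19 → edi=11-19=-8
mov edi, [ecx] → edi=M[0]=-3
and edi, 7 → edi=(-3)&7=5
add ecx, 4 → ecx=0+4=4
sub edx, 1 → edx=8-1=7
cmp edx, 2  (cmp 7,2)
jg L0: taken
sub edi, 19 → edi=5-19=-14
mov edi, [ecx] → edi=M[4]=30
and edi, 7 → edi=30&7=6
add ecx, 4 → ecx=4+4=8
sub edx, 1 → edx=7-1=6
cmp edx, 2  (cmp 6,2)
jg L0: taken
sub edi, 19 → edi=6-19=-13
mov edi, [ecx] → edi=M[8]=18
and edi, 7 → edi=18&7=2
add ecx, 4 → ecx=8+4=12
sub edx, 1 → edx=6-1=5
cmp edx, 2  (cmp 5,2)
jg L0: taken
sub edi, 19 → edi=2-19=-17
mov edi, [ecx] → edi=M[12]=2
and edi, 7 → edi=2&7=2
add ecx, 4 → ecx=12+4=16
sub edx, 1 → edx=5-1=4
cmp edx, 2  (cmp 4,2)
jg L0: taken
sub edi, 19 → edi=2-19=-17
mov edi, [ecx] → edi=M[16]=12
and edi, 7 → edi=12&7=4
add ecx, 4 → ecx=16+4=20
sub edx, 1 → edx=4-1=3
cmp edx, 2  (cmp 3,2)
jg L0: taken
sub edi, 19 → edi=4-19=-15
mov edi, [ecx] → edi=M[20]=14
and edi, 7 → edi=14&7=6
add ecx, 4 → ecx=20+4=24
sub edx, 1 → edx=3-1=2
cmp edx, 2  (cmp 2,2)
jg L0: not taken
xor edi, 6 → edi=6^6=0
mov [8], edi → M[8]=0
halt.

24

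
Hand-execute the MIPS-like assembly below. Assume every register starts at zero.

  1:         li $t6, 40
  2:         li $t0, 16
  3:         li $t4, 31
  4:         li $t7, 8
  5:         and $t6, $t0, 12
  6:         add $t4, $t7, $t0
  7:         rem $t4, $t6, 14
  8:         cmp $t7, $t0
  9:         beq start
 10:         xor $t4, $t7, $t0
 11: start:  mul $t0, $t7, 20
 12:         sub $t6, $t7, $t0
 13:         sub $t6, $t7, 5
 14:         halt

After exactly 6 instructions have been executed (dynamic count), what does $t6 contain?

$t6=40
$t0=16
$t4=31
$t7=8
$t6=16&12=0
$t4=8+16=24
After step 6: $t6 = 0.

0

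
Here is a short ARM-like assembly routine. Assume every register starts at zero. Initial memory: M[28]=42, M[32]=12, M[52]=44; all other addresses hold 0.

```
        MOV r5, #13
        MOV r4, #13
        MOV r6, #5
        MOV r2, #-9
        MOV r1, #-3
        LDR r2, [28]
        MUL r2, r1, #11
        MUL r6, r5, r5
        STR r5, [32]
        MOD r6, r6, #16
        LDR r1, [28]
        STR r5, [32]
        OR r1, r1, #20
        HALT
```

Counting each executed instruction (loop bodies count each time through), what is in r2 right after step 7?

-33

r5=13
r4=13
r6=5
r2=-9
r1=-3
r2=M[28]=42
r2=(-3)*11=-33
After step 7: r2 = -33.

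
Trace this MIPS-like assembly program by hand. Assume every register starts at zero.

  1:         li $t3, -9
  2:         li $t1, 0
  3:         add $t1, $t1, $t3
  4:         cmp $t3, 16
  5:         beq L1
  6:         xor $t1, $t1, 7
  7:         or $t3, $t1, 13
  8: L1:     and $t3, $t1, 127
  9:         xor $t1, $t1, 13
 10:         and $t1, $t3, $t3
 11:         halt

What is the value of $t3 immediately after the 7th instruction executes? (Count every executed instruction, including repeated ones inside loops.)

$t3=-9
$t1=0
$t1=0+(-9)=-9
cmp $t3, 16  (cmp -9,16)
beq L1: not taken
$t1=(-9)^7=-16
$t3=(-16)|13=-3
After step 7: $t3 = -3.

-3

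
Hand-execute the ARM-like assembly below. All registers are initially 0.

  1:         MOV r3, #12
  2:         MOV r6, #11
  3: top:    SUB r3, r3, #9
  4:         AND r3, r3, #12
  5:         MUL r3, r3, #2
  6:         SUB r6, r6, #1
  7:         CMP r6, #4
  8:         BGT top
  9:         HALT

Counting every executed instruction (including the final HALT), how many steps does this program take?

after MOV r3, #12: r3=12
after MOV r6, #11: r6=11
after SUB r3, r3, #9: r3=12-9=3
after AND r3, r3, #12: r3=3&12=0
after MUL r3, r3, #2: r3=0*2=0
after SUB r6, r6, #1: r6=11-1=10
CMP r6, #4  (cmp 10,4)
BGT top: taken
after SUB r3, r3, #9: r3=0-9=-9
after AND r3, r3, #12: r3=(-9)&12=4
after MUL r3, r3, #2: r3=4*2=8
after SUB r6, r6, #1: r6=10-1=9
CMP r6, #4  (cmp 9,4)
BGT top: taken
after SUB r3, r3, #9: r3=8-9=-1
after AND r3, r3, #12: r3=(-1)&12=12
after MUL r3, r3, #2: r3=12*2=24
after SUB r6, r6, #1: r6=9-1=8
CMP r6, #4  (cmp 8,4)
BGT top: taken
after SUB r3, r3, #9: r3=24-9=15
after AND r3, r3, #12: r3=15&12=12
after MUL r3, r3, #2: r3=12*2=24
after SUB r6, r6, #1: r6=8-1=7
CMP r6, #4  (cmp 7,4)
BGT top: taken
after SUB r3, r3, #9: r3=24-9=15
after AND r3, r3, #12: r3=15&12=12
after MUL r3, r3, #2: r3=12*2=24
after SUB r6, r6, #1: r6=7-1=6
CMP r6, #4  (cmp 6,4)
BGT top: taken
after SUB r3, r3, #9: r3=24-9=15
after AND r3, r3, #12: r3=15&12=12
after MUL r3, r3, #2: r3=12*2=24
after SUB r6, r6, #1: r6=6-1=5
CMP r6, #4  (cmp 5,4)
BGT top: taken
after SUB r3, r3, #9: r3=24-9=15
after AND r3, r3, #12: r3=15&12=12
after MUL r3, r3, #2: r3=12*2=24
after SUB r6, r6, #1: r6=5-1=4
CMP r6, #4  (cmp 4,4)
BGT top: not taken
halt.
Total executed instructions: 45.

45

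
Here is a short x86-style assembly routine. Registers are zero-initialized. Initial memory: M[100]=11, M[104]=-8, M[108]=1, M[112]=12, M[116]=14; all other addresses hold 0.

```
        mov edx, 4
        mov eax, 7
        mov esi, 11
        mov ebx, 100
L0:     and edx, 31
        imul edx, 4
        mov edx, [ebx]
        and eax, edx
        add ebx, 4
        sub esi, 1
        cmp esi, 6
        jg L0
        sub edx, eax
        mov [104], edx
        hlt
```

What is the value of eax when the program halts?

mov edx, 4 → edx=4
mov eax, 7 → eax=7
mov esi, 11 → esi=11
mov ebx, 100 → ebx=100
and edx, 31 → edx=4&31=4
imul edx, 4 → edx=4*4=16
mov edx, [ebx] → edx=M[100]=11
and eax, edx → eax=7&11=3
add ebx, 4 → ebx=100+4=104
sub esi, 1 → esi=11-1=10
cmp esi, 6  (cmp 10,6)
jg L0: taken
and edx, 31 → edx=11&31=11
imul edx, 4 → edx=11*4=44
mov edx, [ebx] → edx=M[104]=-8
and eax, edx → eax=3&(-8)=0
add ebx, 4 → ebx=104+4=108
sub esi, 1 → esi=10-1=9
cmp esi, 6  (cmp 9,6)
jg L0: taken
and edx, 31 → edx=(-8)&31=24
imul edx, 4 → edx=24*4=96
mov edx, [ebx] → edx=M[108]=1
and eax, edx → eax=0&1=0
add ebx, 4 → ebx=108+4=112
sub esi, 1 → esi=9-1=8
cmp esi, 6  (cmp 8,6)
jg L0: taken
and edx, 31 → edx=1&31=1
imul edx, 4 → edx=1*4=4
mov edx, [ebx] → edx=M[112]=12
and eax, edx → eax=0&12=0
add ebx, 4 → ebx=112+4=116
sub esi, 1 → esi=8-1=7
cmp esi, 6  (cmp 7,6)
jg L0: taken
and edx, 31 → edx=12&31=12
imul edx, 4 → edx=12*4=48
mov edx, [ebx] → edx=M[116]=14
and eax, edx → eax=0&14=0
add ebx, 4 → ebx=116+4=120
sub esi, 1 → esi=7-1=6
cmp esi, 6  (cmp 6,6)
jg L0: not taken
sub edx, eax → edx=14-0=14
mov [104], edx → M[104]=14
halt.

0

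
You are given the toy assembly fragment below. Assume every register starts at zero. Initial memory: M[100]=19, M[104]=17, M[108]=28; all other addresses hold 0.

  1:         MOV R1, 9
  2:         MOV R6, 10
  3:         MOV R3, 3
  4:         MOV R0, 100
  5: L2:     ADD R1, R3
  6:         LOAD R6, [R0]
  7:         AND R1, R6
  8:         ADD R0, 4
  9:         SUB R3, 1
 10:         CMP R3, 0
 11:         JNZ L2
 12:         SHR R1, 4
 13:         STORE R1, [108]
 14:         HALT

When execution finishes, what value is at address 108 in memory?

0

MOV R1, 9 → R1=9
MOV R6, 10 → R6=10
MOV R3, 3 → R3=3
MOV R0, 100 → R0=100
ADD R1, R3 → R1=9+3=12
LOAD R6, [R0] → R6=M[100]=19
AND R1, R6 → R1=12&19=0
ADD R0, 4 → R0=100+4=104
SUB R3, 1 → R3=3-1=2
CMP R3, 0  (cmp 2,0)
JNZ L2: taken
ADD R1, R3 → R1=0+2=2
LOAD R6, [R0] → R6=M[104]=17
AND R1, R6 → R1=2&17=0
ADD R0, 4 → R0=104+4=108
SUB R3, 1 → R3=2-1=1
CMP R3, 0  (cmp 1,0)
JNZ L2: taken
ADD R1, R3 → R1=0+1=1
LOAD R6, [R0] → R6=M[108]=28
AND R1, R6 → R1=1&28=0
ADD R0, 4 → R0=108+4=112
SUB R3, 1 → R3=1-1=0
CMP R3, 0  (cmp 0,0)
JNZ L2: not taken
SHR R1, 4 → R1=0>>4=0
STORE R1, [108] → M[108]=0
halt.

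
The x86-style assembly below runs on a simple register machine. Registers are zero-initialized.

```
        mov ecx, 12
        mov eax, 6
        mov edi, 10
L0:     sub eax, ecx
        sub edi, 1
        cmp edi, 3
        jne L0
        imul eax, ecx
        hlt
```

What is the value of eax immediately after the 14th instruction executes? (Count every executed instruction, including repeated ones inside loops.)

after mov ecx, 12: ecx=12
after mov eax, 6: eax=6
after mov edi, 10: edi=10
after sub eax, ecx: eax=6-12=-6
after sub edi, 1: edi=10-1=9
cmp edi, 3  (cmp 9,3)
jne L0: taken
after sub eax, ecx: eax=(-6)-12=-18
after sub edi, 1: edi=9-1=8
cmp edi, 3  (cmp 8,3)
jne L0: taken
after sub eax, ecx: eax=(-18)-12=-30
after sub edi, 1: edi=8-1=7
cmp edi, 3  (cmp 7,3)
After step 14: eax = -30.

-30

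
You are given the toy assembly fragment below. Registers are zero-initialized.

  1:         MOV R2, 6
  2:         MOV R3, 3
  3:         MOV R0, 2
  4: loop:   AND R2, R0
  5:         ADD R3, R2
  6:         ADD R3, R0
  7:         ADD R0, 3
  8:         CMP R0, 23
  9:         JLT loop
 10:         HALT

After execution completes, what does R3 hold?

82

R2=6
R3=3
R0=2
R2=6&2=2
R3=3+2=5
R3=5+2=7
R0=2+3=5
CMP R0, 23  (cmp 5,23)
JLT loop: taken
R2=2&5=0
R3=7+0=7
R3=7+5=12
R0=5+3=8
CMP R0, 23  (cmp 8,23)
JLT loop: taken
R2=0&8=0
R3=12+0=12
R3=12+8=20
R0=8+3=11
CMP R0, 23  (cmp 11,23)
JLT loop: taken
R2=0&11=0
R3=20+0=20
R3=20+11=31
R0=11+3=14
CMP R0, 23  (cmp 14,23)
JLT loop: taken
R2=0&14=0
R3=31+0=31
R3=31+14=45
R0=14+3=17
CMP R0, 23  (cmp 17,23)
JLT loop: taken
R2=0&17=0
R3=45+0=45
R3=45+17=62
R0=17+3=20
CMP R0, 23  (cmp 20,23)
JLT loop: taken
R2=0&20=0
R3=62+0=62
R3=62+20=82
R0=20+3=23
CMP R0, 23  (cmp 23,23)
JLT loop: not taken
halt.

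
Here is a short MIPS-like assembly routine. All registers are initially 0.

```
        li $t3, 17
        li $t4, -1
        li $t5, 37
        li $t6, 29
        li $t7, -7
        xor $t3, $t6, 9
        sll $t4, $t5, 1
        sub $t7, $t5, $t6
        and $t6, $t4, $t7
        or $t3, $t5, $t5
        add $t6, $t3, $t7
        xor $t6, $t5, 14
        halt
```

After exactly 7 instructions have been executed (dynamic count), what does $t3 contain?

$t3=17
$t4=-1
$t5=37
$t6=29
$t7=-7
$t3=29^9=20
$t4=37<<1=74
After step 7: $t3 = 20.

20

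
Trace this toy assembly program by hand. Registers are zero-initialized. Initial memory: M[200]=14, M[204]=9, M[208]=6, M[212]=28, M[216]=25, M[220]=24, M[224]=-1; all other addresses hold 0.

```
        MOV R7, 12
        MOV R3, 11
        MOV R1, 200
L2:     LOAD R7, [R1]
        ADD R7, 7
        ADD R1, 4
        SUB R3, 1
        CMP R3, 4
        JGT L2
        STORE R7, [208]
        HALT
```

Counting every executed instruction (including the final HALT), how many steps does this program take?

47

MOV R7, 12 → R7=12
MOV R3, 11 → R3=11
MOV R1, 200 → R1=200
LOAD R7, [R1] → R7=M[200]=14
ADD R7, 7 → R7=14+7=21
ADD R1, 4 → R1=200+4=204
SUB R3, 1 → R3=11-1=10
CMP R3, 4  (cmp 10,4)
JGT L2: taken
LOAD R7, [R1] → R7=M[204]=9
ADD R7, 7 → R7=9+7=16
ADD R1, 4 → R1=204+4=208
SUB R3, 1 → R3=10-1=9
CMP R3, 4  (cmp 9,4)
JGT L2: taken
LOAD R7, [R1] → R7=M[208]=6
ADD R7, 7 → R7=6+7=13
ADD R1, 4 → R1=208+4=212
SUB R3, 1 → R3=9-1=8
CMP R3, 4  (cmp 8,4)
JGT L2: taken
LOAD R7, [R1] → R7=M[212]=28
ADD R7, 7 → R7=28+7=35
ADD R1, 4 → R1=212+4=216
SUB R3, 1 → R3=8-1=7
CMP R3, 4  (cmp 7,4)
JGT L2: taken
LOAD R7, [R1] → R7=M[216]=25
ADD R7, 7 → R7=25+7=32
ADD R1, 4 → R1=216+4=220
SUB R3, 1 → R3=7-1=6
CMP R3, 4  (cmp 6,4)
JGT L2: taken
LOAD R7, [R1] → R7=M[220]=24
ADD R7, 7 → R7=24+7=31
ADD R1, 4 → R1=220+4=224
SUB R3, 1 → R3=6-1=5
CMP R3, 4  (cmp 5,4)
JGT L2: taken
LOAD R7, [R1] → R7=M[224]=-1
ADD R7, 7 → R7=(-1)+7=6
ADD R1, 4 → R1=224+4=228
SUB R3, 1 → R3=5-1=4
CMP R3, 4  (cmp 4,4)
JGT L2: not taken
STORE R7, [208] → M[208]=6
halt.
Total executed instructions: 47.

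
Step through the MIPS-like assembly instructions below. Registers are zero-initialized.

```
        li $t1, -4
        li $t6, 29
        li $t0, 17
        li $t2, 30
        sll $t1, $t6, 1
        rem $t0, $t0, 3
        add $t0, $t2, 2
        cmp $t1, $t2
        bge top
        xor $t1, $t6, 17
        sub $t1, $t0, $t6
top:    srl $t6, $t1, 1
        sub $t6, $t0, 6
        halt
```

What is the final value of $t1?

58

li $t1, -4 → $t1=-4
li $t6, 29 → $t6=29
li $t0, 17 → $t0=17
li $t2, 30 → $t2=30
sll $t1, $t6, 1 → $t1=29<<1=58
rem $t0, $t0, 3 → $t0=17%3=2
add $t0, $t2, 2 → $t0=30+2=32
cmp $t1, $t2  (cmp 58,30)
bge top: taken
srl $t6, $t1, 1 → $t6=58>>1=29
sub $t6, $t0, 6 → $t6=32-6=26
halt.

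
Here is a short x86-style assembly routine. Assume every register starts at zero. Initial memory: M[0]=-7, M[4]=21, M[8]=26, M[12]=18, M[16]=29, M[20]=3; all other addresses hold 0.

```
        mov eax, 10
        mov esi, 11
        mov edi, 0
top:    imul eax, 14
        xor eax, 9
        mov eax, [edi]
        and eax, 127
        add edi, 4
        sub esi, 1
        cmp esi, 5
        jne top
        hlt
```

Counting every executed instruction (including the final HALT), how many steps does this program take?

52

eax=10
esi=11
edi=0
eax=10*14=140
eax=140^9=133
eax=M[0]=-7
eax=(-7)&127=121
edi=0+4=4
esi=11-1=10
cmp esi, 5  (cmp 10,5)
jne top: taken
eax=121*14=1694
eax=1694^9=1687
eax=M[4]=21
eax=21&127=21
edi=4+4=8
esi=10-1=9
cmp esi, 5  (cmp 9,5)
jne top: taken
eax=21*14=294
eax=294^9=303
eax=M[8]=26
eax=26&127=26
edi=8+4=12
esi=9-1=8
cmp esi, 5  (cmp 8,5)
jne top: taken
eax=26*14=364
eax=364^9=357
eax=M[12]=18
eax=18&127=18
edi=12+4=16
esi=8-1=7
cmp esi, 5  (cmp 7,5)
jne top: taken
eax=18*14=252
eax=252^9=245
eax=M[16]=29
eax=29&127=29
edi=16+4=20
esi=7-1=6
cmp esi, 5  (cmp 6,5)
jne top: taken
eax=29*14=406
eax=406^9=415
eax=M[20]=3
eax=3&127=3
edi=20+4=24
esi=6-1=5
cmp esi, 5  (cmp 5,5)
jne top: not taken
halt.
Total executed instructions: 52.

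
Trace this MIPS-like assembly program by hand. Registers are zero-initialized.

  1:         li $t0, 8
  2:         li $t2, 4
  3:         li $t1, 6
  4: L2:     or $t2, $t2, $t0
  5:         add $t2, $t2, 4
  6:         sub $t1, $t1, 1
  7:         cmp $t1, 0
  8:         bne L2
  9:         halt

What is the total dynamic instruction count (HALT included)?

$t0=8
$t2=4
$t1=6
$t2=4|8=12
$t2=12+4=16
$t1=6-1=5
cmp $t1, 0  (cmp 5,0)
bne L2: taken
$t2=16|8=24
$t2=24+4=28
$t1=5-1=4
cmp $t1, 0  (cmp 4,0)
bne L2: taken
$t2=28|8=28
$t2=28+4=32
$t1=4-1=3
cmp $t1, 0  (cmp 3,0)
bne L2: taken
$t2=32|8=40
$t2=40+4=44
$t1=3-1=2
cmp $t1, 0  (cmp 2,0)
bne L2: taken
$t2=44|8=44
$t2=44+4=48
$t1=2-1=1
cmp $t1, 0  (cmp 1,0)
bne L2: taken
$t2=48|8=56
$t2=56+4=60
$t1=1-1=0
cmp $t1, 0  (cmp 0,0)
bne L2: not taken
halt.
Total executed instructions: 34.

34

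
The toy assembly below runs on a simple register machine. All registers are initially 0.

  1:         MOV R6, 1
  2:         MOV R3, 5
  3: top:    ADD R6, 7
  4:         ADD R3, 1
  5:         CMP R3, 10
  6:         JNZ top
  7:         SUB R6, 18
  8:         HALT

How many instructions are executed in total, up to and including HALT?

R6=1
R3=5
R6=1+7=8
R3=5+1=6
CMP R3, 10  (cmp 6,10)
JNZ top: taken
R6=8+7=15
R3=6+1=7
CMP R3, 10  (cmp 7,10)
JNZ top: taken
R6=15+7=22
R3=7+1=8
CMP R3, 10  (cmp 8,10)
JNZ top: taken
R6=22+7=29
R3=8+1=9
CMP R3, 10  (cmp 9,10)
JNZ top: taken
R6=29+7=36
R3=9+1=10
CMP R3, 10  (cmp 10,10)
JNZ top: not taken
R6=36-18=18
halt.
Total executed instructions: 24.

24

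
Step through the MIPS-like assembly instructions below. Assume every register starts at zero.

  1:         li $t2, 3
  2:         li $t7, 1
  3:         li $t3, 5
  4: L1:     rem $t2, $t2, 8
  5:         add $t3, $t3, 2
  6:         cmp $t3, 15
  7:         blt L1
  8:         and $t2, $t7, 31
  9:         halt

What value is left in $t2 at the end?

after li $t2, 3: $t2=3
after li $t7, 1: $t7=1
after li $t3, 5: $t3=5
after rem $t2, $t2, 8: $t2=3%8=3
after add $t3, $t3, 2: $t3=5+2=7
cmp $t3, 15  (cmp 7,15)
blt L1: taken
after rem $t2, $t2, 8: $t2=3%8=3
after add $t3, $t3, 2: $t3=7+2=9
cmp $t3, 15  (cmp 9,15)
blt L1: taken
after rem $t2, $t2, 8: $t2=3%8=3
after add $t3, $t3, 2: $t3=9+2=11
cmp $t3, 15  (cmp 11,15)
blt L1: taken
after rem $t2, $t2, 8: $t2=3%8=3
after add $t3, $t3, 2: $t3=11+2=13
cmp $t3, 15  (cmp 13,15)
blt L1: taken
after rem $t2, $t2, 8: $t2=3%8=3
after add $t3, $t3, 2: $t3=13+2=15
cmp $t3, 15  (cmp 15,15)
blt L1: not taken
after and $t2, $t7, 31: $t2=1&31=1
halt.

1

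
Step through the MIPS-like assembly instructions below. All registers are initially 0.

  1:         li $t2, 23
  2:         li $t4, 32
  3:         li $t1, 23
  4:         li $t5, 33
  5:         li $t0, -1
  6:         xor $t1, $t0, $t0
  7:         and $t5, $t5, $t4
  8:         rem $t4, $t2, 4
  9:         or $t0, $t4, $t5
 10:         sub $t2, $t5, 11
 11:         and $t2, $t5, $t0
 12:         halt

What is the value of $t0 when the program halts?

35

$t2=23
$t4=32
$t1=23
$t5=33
$t0=-1
$t1=(-1)^(-1)=0
$t5=33&32=32
$t4=23%4=3
$t0=3|32=35
$t2=32-11=21
$t2=32&35=32
halt.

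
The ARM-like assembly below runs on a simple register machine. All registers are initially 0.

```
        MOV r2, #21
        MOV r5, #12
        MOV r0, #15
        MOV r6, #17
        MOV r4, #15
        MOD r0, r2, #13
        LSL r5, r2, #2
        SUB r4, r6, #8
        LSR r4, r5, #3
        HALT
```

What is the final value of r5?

84

MOV r2, #21 → r2=21
MOV r5, #12 → r5=12
MOV r0, #15 → r0=15
MOV r6, #17 → r6=17
MOV r4, #15 → r4=15
MOD r0, r2, #13 → r0=21%13=8
LSL r5, r2, #2 → r5=21<<2=84
SUB r4, r6, #8 → r4=17-8=9
LSR r4, r5, #3 → r4=84>>3=10
halt.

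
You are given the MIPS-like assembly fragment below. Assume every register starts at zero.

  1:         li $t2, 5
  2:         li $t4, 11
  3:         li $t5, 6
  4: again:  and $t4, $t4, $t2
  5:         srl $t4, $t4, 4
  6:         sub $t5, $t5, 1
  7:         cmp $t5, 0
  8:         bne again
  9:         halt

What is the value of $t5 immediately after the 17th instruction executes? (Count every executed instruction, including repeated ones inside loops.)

li $t2, 5 → $t2=5
li $t4, 11 → $t4=11
li $t5, 6 → $t5=6
and $t4, $t4, $t2 → $t4=11&5=1
srl $t4, $t4, 4 → $t4=1>>4=0
sub $t5, $t5, 1 → $t5=6-1=5
cmp $t5, 0  (cmp 5,0)
bne again: taken
and $t4, $t4, $t2 → $t4=0&5=0
srl $t4, $t4, 4 → $t4=0>>4=0
sub $t5, $t5, 1 → $t5=5-1=4
cmp $t5, 0  (cmp 4,0)
bne again: taken
and $t4, $t4, $t2 → $t4=0&5=0
srl $t4, $t4, 4 → $t4=0>>4=0
sub $t5, $t5, 1 → $t5=4-1=3
cmp $t5, 0  (cmp 3,0)
After step 17: $t5 = 3.

3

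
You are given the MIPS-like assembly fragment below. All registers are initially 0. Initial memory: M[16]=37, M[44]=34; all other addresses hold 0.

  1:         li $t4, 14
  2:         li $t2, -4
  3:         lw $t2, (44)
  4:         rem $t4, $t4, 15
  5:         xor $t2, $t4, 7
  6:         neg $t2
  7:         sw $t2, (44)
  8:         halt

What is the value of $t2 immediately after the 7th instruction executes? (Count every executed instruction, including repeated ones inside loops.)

-9

after li $t4, 14: $t4=14
after li $t2, -4: $t2=-4
after lw $t2, (44): $t2=M[44]=34
after rem $t4, $t4, 15: $t4=14%15=14
after xor $t2, $t4, 7: $t2=14^7=9
after neg $t2: $t2=-(9)=-9
sw $t2, (44) → M[44]=-9
After step 7: $t2 = -9.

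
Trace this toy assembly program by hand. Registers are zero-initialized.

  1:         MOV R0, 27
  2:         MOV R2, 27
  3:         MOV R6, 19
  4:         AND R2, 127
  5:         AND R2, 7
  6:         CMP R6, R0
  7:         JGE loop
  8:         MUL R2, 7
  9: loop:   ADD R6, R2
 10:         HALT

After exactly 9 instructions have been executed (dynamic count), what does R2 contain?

R0=27
R2=27
R6=19
R2=27&127=27
R2=27&7=3
CMP R6, R0  (cmp 19,27)
JGE loop: not taken
R2=3*7=21
R6=19+21=40
After step 9: R2 = 21.

21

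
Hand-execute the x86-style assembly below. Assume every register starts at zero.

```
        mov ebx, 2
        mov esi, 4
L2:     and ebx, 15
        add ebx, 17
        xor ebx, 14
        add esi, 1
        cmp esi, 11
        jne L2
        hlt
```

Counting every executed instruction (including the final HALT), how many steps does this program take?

45

ebx=2
esi=4
ebx=2&15=2
ebx=2+17=19
ebx=19^14=29
esi=4+1=5
cmp esi, 11  (cmp 5,11)
jne L2: taken
ebx=29&15=13
ebx=13+17=30
ebx=30^14=16
esi=5+1=6
cmp esi, 11  (cmp 6,11)
jne L2: taken
ebx=16&15=0
ebx=0+17=17
ebx=17^14=31
esi=6+1=7
cmp esi, 11  (cmp 7,11)
jne L2: taken
ebx=31&15=15
ebx=15+17=32
ebx=32^14=46
esi=7+1=8
cmp esi, 11  (cmp 8,11)
jne L2: taken
ebx=46&15=14
ebx=14+17=31
ebx=31^14=17
esi=8+1=9
cmp esi, 11  (cmp 9,11)
jne L2: taken
ebx=17&15=1
ebx=1+17=18
ebx=18^14=28
esi=9+1=10
cmp esi, 11  (cmp 10,11)
jne L2: taken
ebx=28&15=12
ebx=12+17=29
ebx=29^14=19
esi=10+1=11
cmp esi, 11  (cmp 11,11)
jne L2: not taken
halt.
Total executed instructions: 45.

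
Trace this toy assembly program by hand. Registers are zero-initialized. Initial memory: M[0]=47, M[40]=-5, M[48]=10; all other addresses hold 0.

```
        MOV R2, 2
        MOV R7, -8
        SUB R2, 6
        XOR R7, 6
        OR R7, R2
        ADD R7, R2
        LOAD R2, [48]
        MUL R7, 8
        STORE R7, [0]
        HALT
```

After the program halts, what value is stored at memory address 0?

MOV R2, 2 → R2=2
MOV R7, -8 → R7=-8
SUB R2, 6 → R2=2-6=-4
XOR R7, 6 → R7=(-8)^6=-2
OR R7, R2 → R7=(-2)|(-4)=-2
ADD R7, R2 → R7=(-2)+(-4)=-6
LOAD R2, [48] → R2=M[48]=10
MUL R7, 8 → R7=(-6)*8=-48
STORE R7, [0] → M[0]=-48
halt.

-48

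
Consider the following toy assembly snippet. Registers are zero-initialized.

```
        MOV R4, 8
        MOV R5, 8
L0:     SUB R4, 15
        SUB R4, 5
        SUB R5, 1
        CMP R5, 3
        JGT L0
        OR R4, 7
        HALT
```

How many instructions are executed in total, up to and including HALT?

MOV R4, 8 → R4=8
MOV R5, 8 → R5=8
SUB R4, 15 → R4=8-15=-7
SUB R4, 5 → R4=(-7)-5=-12
SUB R5, 1 → R5=8-1=7
CMP R5, 3  (cmp 7,3)
JGT L0: taken
SUB R4, 15 → R4=(-12)-15=-27
SUB R4, 5 → R4=(-27)-5=-32
SUB R5, 1 → R5=7-1=6
CMP R5, 3  (cmp 6,3)
JGT L0: taken
SUB R4, 15 → R4=(-32)-15=-47
SUB R4, 5 → R4=(-47)-5=-52
SUB R5, 1 → R5=6-1=5
CMP R5, 3  (cmp 5,3)
JGT L0: taken
SUB R4, 15 → R4=(-52)-15=-67
SUB R4, 5 → R4=(-67)-5=-72
SUB R5, 1 → R5=5-1=4
CMP R5, 3  (cmp 4,3)
JGT L0: taken
SUB R4, 15 → R4=(-72)-15=-87
SUB R4, 5 → R4=(-87)-5=-92
SUB R5, 1 → R5=4-1=3
CMP R5, 3  (cmp 3,3)
JGT L0: not taken
OR R4, 7 → R4=(-92)|7=-89
halt.
Total executed instructions: 29.

29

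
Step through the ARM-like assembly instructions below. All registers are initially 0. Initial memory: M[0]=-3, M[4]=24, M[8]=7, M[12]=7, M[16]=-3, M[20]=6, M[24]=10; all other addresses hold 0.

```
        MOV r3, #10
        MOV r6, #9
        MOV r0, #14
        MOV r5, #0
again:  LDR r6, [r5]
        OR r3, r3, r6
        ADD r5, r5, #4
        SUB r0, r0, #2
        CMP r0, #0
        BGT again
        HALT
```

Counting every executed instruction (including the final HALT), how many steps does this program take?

MOV r3, #10 → r3=10
MOV r6, #9 → r6=9
MOV r0, #14 → r0=14
MOV r5, #0 → r5=0
LDR r6, [r5] → r6=M[0]=-3
OR r3, r3, r6 → r3=10|(-3)=-1
ADD r5, r5, #4 → r5=0+4=4
SUB r0, r0, #2 → r0=14-2=12
CMP r0, #0  (cmp 12,0)
BGT again: taken
LDR r6, [r5] → r6=M[4]=24
OR r3, r3, r6 → r3=(-1)|24=-1
ADD r5, r5, #4 → r5=4+4=8
SUB r0, r0, #2 → r0=12-2=10
CMP r0, #0  (cmp 10,0)
BGT again: taken
LDR r6, [r5] → r6=M[8]=7
OR r3, r3, r6 → r3=(-1)|7=-1
ADD r5, r5, #4 → r5=8+4=12
SUB r0, r0, #2 → r0=10-2=8
CMP r0, #0  (cmp 8,0)
BGT again: taken
LDR r6, [r5] → r6=M[12]=7
OR r3, r3, r6 → r3=(-1)|7=-1
ADD r5, r5, #4 → r5=12+4=16
SUB r0, r0, #2 → r0=8-2=6
CMP r0, #0  (cmp 6,0)
BGT again: taken
LDR r6, [r5] → r6=M[16]=-3
OR r3, r3, r6 → r3=(-1)|(-3)=-1
ADD r5, r5, #4 → r5=16+4=20
SUB r0, r0, #2 → r0=6-2=4
CMP r0, #0  (cmp 4,0)
BGT again: taken
LDR r6, [r5] → r6=M[20]=6
OR r3, r3, r6 → r3=(-1)|6=-1
ADD r5, r5, #4 → r5=20+4=24
SUB r0, r0, #2 → r0=4-2=2
CMP r0, #0  (cmp 2,0)
BGT again: taken
LDR r6, [r5] → r6=M[24]=10
OR r3, r3, r6 → r3=(-1)|10=-1
ADD r5, r5, #4 → r5=24+4=28
SUB r0, r0, #2 → r0=2-2=0
CMP r0, #0  (cmp 0,0)
BGT again: not taken
halt.
Total executed instructions: 47.

47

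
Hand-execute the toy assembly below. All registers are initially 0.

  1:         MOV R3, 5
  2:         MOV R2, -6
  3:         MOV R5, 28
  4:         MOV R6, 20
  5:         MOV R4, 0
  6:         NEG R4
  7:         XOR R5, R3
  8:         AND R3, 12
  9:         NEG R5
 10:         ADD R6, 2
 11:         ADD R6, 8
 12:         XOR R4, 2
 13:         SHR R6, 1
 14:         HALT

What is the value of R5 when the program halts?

-25

after MOV R3, 5: R3=5
after MOV R2, -6: R2=-6
after MOV R5, 28: R5=28
after MOV R6, 20: R6=20
after MOV R4, 0: R4=0
after NEG R4: R4=-(0)=0
after XOR R5, R3: R5=28^5=25
after AND R3, 12: R3=5&12=4
after NEG R5: R5=-(25)=-25
after ADD R6, 2: R6=20+2=22
after ADD R6, 8: R6=22+8=30
after XOR R4, 2: R4=0^2=2
after SHR R6, 1: R6=30>>1=15
halt.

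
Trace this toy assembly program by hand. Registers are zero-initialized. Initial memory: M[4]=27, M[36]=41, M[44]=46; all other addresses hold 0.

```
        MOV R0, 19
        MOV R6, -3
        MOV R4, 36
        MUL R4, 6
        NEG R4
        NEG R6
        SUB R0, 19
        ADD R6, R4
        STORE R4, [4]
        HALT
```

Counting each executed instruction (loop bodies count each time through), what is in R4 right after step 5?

R0=19
R6=-3
R4=36
R4=36*6=216
R4=-(216)=-216
After step 5: R4 = -216.

-216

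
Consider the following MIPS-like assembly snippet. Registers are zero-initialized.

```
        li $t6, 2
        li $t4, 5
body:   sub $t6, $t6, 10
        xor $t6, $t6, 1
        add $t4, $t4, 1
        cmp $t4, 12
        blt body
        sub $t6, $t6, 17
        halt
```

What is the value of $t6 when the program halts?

-84

after li $t6, 2: $t6=2
after li $t4, 5: $t4=5
after sub $t6, $t6, 10: $t6=2-10=-8
after xor $t6, $t6, 1: $t6=(-8)^1=-7
after add $t4, $t4, 1: $t4=5+1=6
cmp $t4, 12  (cmp 6,12)
blt body: taken
after sub $t6, $t6, 10: $t6=(-7)-10=-17
after xor $t6, $t6, 1: $t6=(-17)^1=-18
after add $t4, $t4, 1: $t4=6+1=7
cmp $t4, 12  (cmp 7,12)
blt body: taken
after sub $t6, $t6, 10: $t6=(-18)-10=-28
after xor $t6, $t6, 1: $t6=(-28)^1=-27
after add $t4, $t4, 1: $t4=7+1=8
cmp $t4, 12  (cmp 8,12)
blt body: taken
after sub $t6, $t6, 10: $t6=(-27)-10=-37
after xor $t6, $t6, 1: $t6=(-37)^1=-38
after add $t4, $t4, 1: $t4=8+1=9
cmp $t4, 12  (cmp 9,12)
blt body: taken
after sub $t6, $t6, 10: $t6=(-38)-10=-48
after xor $t6, $t6, 1: $t6=(-48)^1=-47
after add $t4, $t4, 1: $t4=9+1=10
cmp $t4, 12  (cmp 10,12)
blt body: taken
after sub $t6, $t6, 10: $t6=(-47)-10=-57
after xor $t6, $t6, 1: $t6=(-57)^1=-58
after add $t4, $t4, 1: $t4=10+1=11
cmp $t4, 12  (cmp 11,12)
blt body: taken
after sub $t6, $t6, 10: $t6=(-58)-10=-68
after xor $t6, $t6, 1: $t6=(-68)^1=-67
after add $t4, $t4, 1: $t4=11+1=12
cmp $t4, 12  (cmp 12,12)
blt body: not taken
after sub $t6, $t6, 17: $t6=(-67)-17=-84
halt.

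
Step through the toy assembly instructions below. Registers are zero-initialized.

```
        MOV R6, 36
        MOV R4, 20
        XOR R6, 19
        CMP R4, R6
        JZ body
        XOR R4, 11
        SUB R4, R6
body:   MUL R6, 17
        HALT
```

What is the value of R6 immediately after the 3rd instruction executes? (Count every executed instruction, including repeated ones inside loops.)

55

after MOV R6, 36: R6=36
after MOV R4, 20: R4=20
after XOR R6, 19: R6=36^19=55
After step 3: R6 = 55.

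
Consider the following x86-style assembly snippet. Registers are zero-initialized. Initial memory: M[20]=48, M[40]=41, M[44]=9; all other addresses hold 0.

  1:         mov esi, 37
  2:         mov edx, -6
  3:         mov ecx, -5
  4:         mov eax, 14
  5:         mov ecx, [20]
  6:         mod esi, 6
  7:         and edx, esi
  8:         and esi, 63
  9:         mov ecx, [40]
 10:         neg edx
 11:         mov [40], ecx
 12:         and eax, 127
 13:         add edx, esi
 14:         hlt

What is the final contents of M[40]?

41

mov esi, 37 → esi=37
mov edx, -6 → edx=-6
mov ecx, -5 → ecx=-5
mov eax, 14 → eax=14
mov ecx, [20] → ecx=M[20]=48
mod esi, 6 → esi=37%6=1
and edx, esi → edx=(-6)&1=0
and esi, 63 → esi=1&63=1
mov ecx, [40] → ecx=M[40]=41
neg edx → edx=-(0)=0
mov [40], ecx → M[40]=41
and eax, 127 → eax=14&127=14
add edx, esi → edx=0+1=1
halt.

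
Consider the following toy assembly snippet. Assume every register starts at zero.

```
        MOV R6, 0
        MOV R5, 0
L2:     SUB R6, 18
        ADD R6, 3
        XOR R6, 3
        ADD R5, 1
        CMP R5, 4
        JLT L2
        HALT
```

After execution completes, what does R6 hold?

MOV R6, 0 → R6=0
MOV R5, 0 → R5=0
SUB R6, 18 → R6=0-18=-18
ADD R6, 3 → R6=(-18)+3=-15
XOR R6, 3 → R6=(-15)^3=-14
ADD R5, 1 → R5=0+1=1
CMP R5, 4  (cmp 1,4)
JLT L2: taken
SUB R6, 18 → R6=(-14)-18=-32
ADD R6, 3 → R6=(-32)+3=-29
XOR R6, 3 → R6=(-29)^3=-32
ADD R5, 1 → R5=1+1=2
CMP R5, 4  (cmp 2,4)
JLT L2: taken
SUB R6, 18 → R6=(-32)-18=-50
ADD R6, 3 → R6=(-50)+3=-47
XOR R6, 3 → R6=(-47)^3=-46
ADD R5, 1 → R5=2+1=3
CMP R5, 4  (cmp 3,4)
JLT L2: taken
SUB R6, 18 → R6=(-46)-18=-64
ADD R6, 3 → R6=(-64)+3=-61
XOR R6, 3 → R6=(-61)^3=-64
ADD R5, 1 → R5=3+1=4
CMP R5, 4  (cmp 4,4)
JLT L2: not taken
halt.

-64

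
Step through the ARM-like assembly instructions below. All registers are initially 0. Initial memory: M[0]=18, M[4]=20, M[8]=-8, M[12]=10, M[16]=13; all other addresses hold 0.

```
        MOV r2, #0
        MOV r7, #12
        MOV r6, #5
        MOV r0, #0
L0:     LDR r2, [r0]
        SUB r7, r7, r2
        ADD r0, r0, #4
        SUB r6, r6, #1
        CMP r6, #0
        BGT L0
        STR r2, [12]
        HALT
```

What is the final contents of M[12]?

MOV r2, #0 → r2=0
MOV r7, #12 → r7=12
MOV r6, #5 → r6=5
MOV r0, #0 → r0=0
LDR r2, [r0] → r2=M[0]=18
SUB r7, r7, r2 → r7=12-18=-6
ADD r0, r0, #4 → r0=0+4=4
SUB r6, r6, #1 → r6=5-1=4
CMP r6, #0  (cmp 4,0)
BGT L0: taken
LDR r2, [r0] → r2=M[4]=20
SUB r7, r7, r2 → r7=(-6)-20=-26
ADD r0, r0, #4 → r0=4+4=8
SUB r6, r6, #1 → r6=4-1=3
CMP r6, #0  (cmp 3,0)
BGT L0: taken
LDR r2, [r0] → r2=M[8]=-8
SUB r7, r7, r2 → r7=(-26)-(-8)=-18
ADD r0, r0, #4 → r0=8+4=12
SUB r6, r6, #1 → r6=3-1=2
CMP r6, #0  (cmp 2,0)
BGT L0: taken
LDR r2, [r0] → r2=M[12]=10
SUB r7, r7, r2 → r7=(-18)-10=-28
ADD r0, r0, #4 → r0=12+4=16
SUB r6, r6, #1 → r6=2-1=1
CMP r6, #0  (cmp 1,0)
BGT L0: taken
LDR r2, [r0] → r2=M[16]=13
SUB r7, r7, r2 → r7=(-28)-13=-41
ADD r0, r0, #4 → r0=16+4=20
SUB r6, r6, #1 → r6=1-1=0
CMP r6, #0  (cmp 0,0)
BGT L0: not taken
STR r2, [12] → M[12]=13
halt.

13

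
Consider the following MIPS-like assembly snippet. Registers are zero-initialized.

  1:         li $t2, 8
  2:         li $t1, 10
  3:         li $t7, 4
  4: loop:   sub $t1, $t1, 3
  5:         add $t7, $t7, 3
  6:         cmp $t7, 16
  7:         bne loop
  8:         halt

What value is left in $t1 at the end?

after li $t2, 8: $t2=8
after li $t1, 10: $t1=10
after li $t7, 4: $t7=4
after sub $t1, $t1, 3: $t1=10-3=7
after add $t7, $t7, 3: $t7=4+3=7
cmp $t7, 16  (cmp 7,16)
bne loop: taken
after sub $t1, $t1, 3: $t1=7-3=4
after add $t7, $t7, 3: $t7=7+3=10
cmp $t7, 16  (cmp 10,16)
bne loop: taken
after sub $t1, $t1, 3: $t1=4-3=1
after add $t7, $t7, 3: $t7=10+3=13
cmp $t7, 16  (cmp 13,16)
bne loop: taken
after sub $t1, $t1, 3: $t1=1-3=-2
after add $t7, $t7, 3: $t7=13+3=16
cmp $t7, 16  (cmp 16,16)
bne loop: not taken
halt.

-2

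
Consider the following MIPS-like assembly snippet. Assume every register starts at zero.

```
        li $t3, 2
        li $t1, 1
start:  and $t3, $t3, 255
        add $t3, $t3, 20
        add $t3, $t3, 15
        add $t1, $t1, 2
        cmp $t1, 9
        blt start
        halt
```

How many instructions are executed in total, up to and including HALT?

27

$t3=2
$t1=1
$t3=2&255=2
$t3=2+20=22
$t3=22+15=37
$t1=1+2=3
cmp $t1, 9  (cmp 3,9)
blt start: taken
$t3=37&255=37
$t3=37+20=57
$t3=57+15=72
$t1=3+2=5
cmp $t1, 9  (cmp 5,9)
blt start: taken
$t3=72&255=72
$t3=72+20=92
$t3=92+15=107
$t1=5+2=7
cmp $t1, 9  (cmp 7,9)
blt start: taken
$t3=107&255=107
$t3=107+20=127
$t3=127+15=142
$t1=7+2=9
cmp $t1, 9  (cmp 9,9)
blt start: not taken
halt.
Total executed instructions: 27.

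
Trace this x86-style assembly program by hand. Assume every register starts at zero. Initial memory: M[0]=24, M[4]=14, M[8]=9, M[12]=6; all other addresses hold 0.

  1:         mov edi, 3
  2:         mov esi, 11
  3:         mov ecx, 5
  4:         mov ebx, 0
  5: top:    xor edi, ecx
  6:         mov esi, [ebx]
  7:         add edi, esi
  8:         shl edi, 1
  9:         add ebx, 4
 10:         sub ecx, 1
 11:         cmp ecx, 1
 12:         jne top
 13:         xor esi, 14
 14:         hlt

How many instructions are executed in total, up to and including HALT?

mov edi, 3 → edi=3
mov esi, 11 → esi=11
mov ecx, 5 → ecx=5
mov ebx, 0 → ebx=0
xor edi, ecx → edi=3^5=6
mov esi, [ebx] → esi=M[0]=24
add edi, esi → edi=6+24=30
shl edi, 1 → edi=30<<1=60
add ebx, 4 → ebx=0+4=4
sub ecx, 1 → ecx=5-1=4
cmp ecx, 1  (cmp 4,1)
jne top: taken
xor edi, ecx → edi=60^4=56
mov esi, [ebx] → esi=M[4]=14
add edi, esi → edi=56+14=70
shl edi, 1 → edi=70<<1=140
add ebx, 4 → ebx=4+4=8
sub ecx, 1 → ecx=4-1=3
cmp ecx, 1  (cmp 3,1)
jne top: taken
xor edi, ecx → edi=140^3=143
mov esi, [ebx] → esi=M[8]=9
add edi, esi → edi=143+9=152
shl edi, 1 → edi=152<<1=304
add ebx, 4 → ebx=8+4=12
sub ecx, 1 → ecx=3-1=2
cmp ecx, 1  (cmp 2,1)
jne top: taken
xor edi, ecx → edi=304^2=306
mov esi, [ebx] → esi=M[12]=6
add edi, esi → edi=306+6=312
shl edi, 1 → edi=312<<1=624
add ebx, 4 → ebx=12+4=16
sub ecx, 1 → ecx=2-1=1
cmp ecx, 1  (cmp 1,1)
jne top: not taken
xor esi, 14 → esi=6^14=8
halt.
Total executed instructions: 38.

38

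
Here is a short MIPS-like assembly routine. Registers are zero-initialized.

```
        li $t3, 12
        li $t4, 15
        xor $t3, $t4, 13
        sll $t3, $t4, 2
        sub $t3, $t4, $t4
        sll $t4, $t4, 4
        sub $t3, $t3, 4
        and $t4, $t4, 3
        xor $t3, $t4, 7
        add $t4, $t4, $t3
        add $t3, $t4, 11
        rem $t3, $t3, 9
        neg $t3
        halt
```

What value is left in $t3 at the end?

0

$t3=12
$t4=15
$t3=15^13=2
$t3=15<<2=60
$t3=15-15=0
$t4=15<<4=240
$t3=0-4=-4
$t4=240&3=0
$t3=0^7=7
$t4=0+7=7
$t3=7+11=18
$t3=18%9=0
$t3=-(0)=0
halt.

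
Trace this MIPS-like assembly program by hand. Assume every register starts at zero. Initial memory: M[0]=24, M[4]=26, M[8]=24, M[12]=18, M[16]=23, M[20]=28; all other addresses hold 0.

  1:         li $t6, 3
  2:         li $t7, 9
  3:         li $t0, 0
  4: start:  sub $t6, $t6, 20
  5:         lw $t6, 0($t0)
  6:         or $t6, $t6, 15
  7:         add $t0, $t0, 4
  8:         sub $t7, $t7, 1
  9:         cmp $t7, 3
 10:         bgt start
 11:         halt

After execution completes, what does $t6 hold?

after li $t6, 3: $t6=3
after li $t7, 9: $t7=9
after li $t0, 0: $t0=0
after sub $t6, $t6, 20: $t6=3-20=-17
after lw $t6, 0($t0): $t6=M[0]=24
after or $t6, $t6, 15: $t6=24|15=31
after add $t0, $t0, 4: $t0=0+4=4
after sub $t7, $t7, 1: $t7=9-1=8
cmp $t7, 3  (cmp 8,3)
bgt start: taken
after sub $t6, $t6, 20: $t6=31-20=11
after lw $t6, 0($t0): $t6=M[4]=26
after or $t6, $t6, 15: $t6=26|15=31
after add $t0, $t0, 4: $t0=4+4=8
after sub $t7, $t7, 1: $t7=8-1=7
cmp $t7, 3  (cmp 7,3)
bgt start: taken
after sub $t6, $t6, 20: $t6=31-20=11
after lw $t6, 0($t0): $t6=M[8]=24
after or $t6, $t6, 15: $t6=24|15=31
after add $t0, $t0, 4: $t0=8+4=12
after sub $t7, $t7, 1: $t7=7-1=6
cmp $t7, 3  (cmp 6,3)
bgt start: taken
after sub $t6, $t6, 20: $t6=31-20=11
after lw $t6, 0($t0): $t6=M[12]=18
after or $t6, $t6, 15: $t6=18|15=31
after add $t0, $t0, 4: $t0=12+4=16
after sub $t7, $t7, 1: $t7=6-1=5
cmp $t7, 3  (cmp 5,3)
bgt start: taken
after sub $t6, $t6, 20: $t6=31-20=11
after lw $t6, 0($t0): $t6=M[16]=23
after or $t6, $t6, 15: $t6=23|15=31
after add $t0, $t0, 4: $t0=16+4=20
after sub $t7, $t7, 1: $t7=5-1=4
cmp $t7, 3  (cmp 4,3)
bgt start: taken
after sub $t6, $t6, 20: $t6=31-20=11
after lw $t6, 0($t0): $t6=M[20]=28
after or $t6, $t6, 15: $t6=28|15=31
after add $t0, $t0, 4: $t0=20+4=24
after sub $t7, $t7, 1: $t7=4-1=3
cmp $t7, 3  (cmp 3,3)
bgt start: not taken
halt.

31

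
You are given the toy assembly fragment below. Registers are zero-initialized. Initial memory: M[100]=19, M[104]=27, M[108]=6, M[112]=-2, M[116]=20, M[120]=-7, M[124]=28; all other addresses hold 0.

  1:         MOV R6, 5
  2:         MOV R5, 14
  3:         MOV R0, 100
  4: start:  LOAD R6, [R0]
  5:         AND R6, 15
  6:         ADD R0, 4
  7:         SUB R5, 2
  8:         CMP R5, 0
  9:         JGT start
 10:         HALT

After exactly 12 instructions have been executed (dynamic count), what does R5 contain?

12

after MOV R6, 5: R6=5
after MOV R5, 14: R5=14
after MOV R0, 100: R0=100
after LOAD R6, [R0]: R6=M[100]=19
after AND R6, 15: R6=19&15=3
after ADD R0, 4: R0=100+4=104
after SUB R5, 2: R5=14-2=12
CMP R5, 0  (cmp 12,0)
JGT start: taken
after LOAD R6, [R0]: R6=M[104]=27
after AND R6, 15: R6=27&15=11
after ADD R0, 4: R0=104+4=108
After step 12: R5 = 12.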